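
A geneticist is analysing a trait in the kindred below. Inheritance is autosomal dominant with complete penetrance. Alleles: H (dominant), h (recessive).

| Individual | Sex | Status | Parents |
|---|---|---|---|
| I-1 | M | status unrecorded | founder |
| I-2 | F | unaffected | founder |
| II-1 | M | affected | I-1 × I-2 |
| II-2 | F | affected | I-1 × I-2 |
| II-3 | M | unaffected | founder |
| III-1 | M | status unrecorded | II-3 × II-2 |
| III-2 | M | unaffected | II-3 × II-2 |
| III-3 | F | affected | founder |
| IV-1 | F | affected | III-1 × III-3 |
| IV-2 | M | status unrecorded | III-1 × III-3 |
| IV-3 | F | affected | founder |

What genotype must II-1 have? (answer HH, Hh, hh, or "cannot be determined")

From phenotype alone, II-1 is HH or Hh.
II-1 is affected so carries H and received h from I-2 (hh), so II-1 is Hh.

Hh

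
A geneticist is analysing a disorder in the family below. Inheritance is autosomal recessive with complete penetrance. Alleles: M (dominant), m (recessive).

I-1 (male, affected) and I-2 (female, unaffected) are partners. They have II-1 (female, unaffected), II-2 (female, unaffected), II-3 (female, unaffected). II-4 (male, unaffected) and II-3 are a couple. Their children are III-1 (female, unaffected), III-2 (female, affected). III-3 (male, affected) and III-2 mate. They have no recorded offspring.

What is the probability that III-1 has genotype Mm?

2/3

II-4 is unaffected so carries M and passed m to III-2 (mm), so II-4 is Mm.
II-3 is unaffected so carries M and received m from I-1 (mm), so II-3 is Mm.
Their cross gives offspring ratios 1/4 MM : 1/2 Mm : 1/4 mm. Conditioning on III-1 being unaffected, P(Mm) = 1/2 / 3/4 = 2/3.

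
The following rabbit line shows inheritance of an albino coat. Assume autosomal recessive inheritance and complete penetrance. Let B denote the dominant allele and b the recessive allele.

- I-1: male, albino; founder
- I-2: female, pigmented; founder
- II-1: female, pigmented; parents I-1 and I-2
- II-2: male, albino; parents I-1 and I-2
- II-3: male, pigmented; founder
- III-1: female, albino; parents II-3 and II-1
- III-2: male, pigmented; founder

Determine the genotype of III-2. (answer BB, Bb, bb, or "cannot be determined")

cannot be determined

III-2's phenotype allows BB or Bb, and no parent or child forces a single allele at both positions; consistent genotype assignments exist with III-2 as BB or Bb.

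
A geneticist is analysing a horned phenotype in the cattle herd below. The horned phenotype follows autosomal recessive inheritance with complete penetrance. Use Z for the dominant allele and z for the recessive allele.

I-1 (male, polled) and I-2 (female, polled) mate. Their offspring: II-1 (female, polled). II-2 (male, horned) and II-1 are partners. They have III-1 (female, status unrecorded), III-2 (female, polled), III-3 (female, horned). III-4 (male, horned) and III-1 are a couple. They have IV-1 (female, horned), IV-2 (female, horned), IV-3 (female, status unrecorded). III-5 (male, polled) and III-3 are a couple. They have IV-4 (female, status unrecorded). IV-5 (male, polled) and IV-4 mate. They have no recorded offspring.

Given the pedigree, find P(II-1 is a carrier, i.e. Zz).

II-1 is polled so carries Z and passed z to III-3 (zz), so II-1 is Zz, giving P(Zz) = 1.

1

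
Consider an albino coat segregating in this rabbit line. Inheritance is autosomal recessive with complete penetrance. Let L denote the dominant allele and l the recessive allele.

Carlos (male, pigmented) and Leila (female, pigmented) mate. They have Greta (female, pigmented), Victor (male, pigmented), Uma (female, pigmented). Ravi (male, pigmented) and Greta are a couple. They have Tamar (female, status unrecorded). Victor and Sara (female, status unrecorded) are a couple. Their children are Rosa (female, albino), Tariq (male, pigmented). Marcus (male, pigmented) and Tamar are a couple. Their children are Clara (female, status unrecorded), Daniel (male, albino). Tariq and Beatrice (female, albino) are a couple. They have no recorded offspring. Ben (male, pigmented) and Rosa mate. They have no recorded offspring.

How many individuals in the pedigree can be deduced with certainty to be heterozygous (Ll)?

Obligate heterozygotes: Victor is pigmented so carries L and passed l to Rosa (ll), so Victor is Ll; Marcus is pigmented so carries L and passed l to Daniel (ll), so Marcus is Ll.
Every other individual is either homozygous by phenotype or has at least one consistent homozygous assignment, so the count is 2.

2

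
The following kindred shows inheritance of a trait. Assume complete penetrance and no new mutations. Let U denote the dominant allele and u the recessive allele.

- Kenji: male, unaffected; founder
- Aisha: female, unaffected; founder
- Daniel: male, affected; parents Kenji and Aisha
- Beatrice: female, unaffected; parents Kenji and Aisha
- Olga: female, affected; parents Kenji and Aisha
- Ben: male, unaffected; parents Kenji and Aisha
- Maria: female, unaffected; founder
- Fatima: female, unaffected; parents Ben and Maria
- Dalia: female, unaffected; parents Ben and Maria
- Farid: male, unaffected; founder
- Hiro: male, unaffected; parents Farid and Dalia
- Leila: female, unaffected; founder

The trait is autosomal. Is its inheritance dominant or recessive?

recessive

Kenji and Aisha are both unaffected yet have an affected child Daniel. Under dominance, an affected child requires at least one affected parent, so the trait cannot be dominant.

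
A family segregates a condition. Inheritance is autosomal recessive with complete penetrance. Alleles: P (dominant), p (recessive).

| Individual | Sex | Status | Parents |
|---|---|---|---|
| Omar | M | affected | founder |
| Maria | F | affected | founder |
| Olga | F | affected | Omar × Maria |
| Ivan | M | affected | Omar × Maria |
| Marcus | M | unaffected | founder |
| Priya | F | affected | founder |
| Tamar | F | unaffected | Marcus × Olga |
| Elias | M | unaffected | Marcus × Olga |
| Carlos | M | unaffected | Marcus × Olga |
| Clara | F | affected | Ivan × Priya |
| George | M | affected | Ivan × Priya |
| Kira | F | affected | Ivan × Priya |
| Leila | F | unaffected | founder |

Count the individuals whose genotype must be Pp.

Obligate heterozygotes: Tamar is unaffected so carries P and received p from Olga (pp), so Tamar is Pp; Elias is unaffected so carries P and received p from Olga (pp), so Elias is Pp; Carlos is unaffected so carries P and received p from Olga (pp), so Carlos is Pp.
Every other individual is either homozygous by phenotype or has at least one consistent homozygous assignment, so the count is 3.

3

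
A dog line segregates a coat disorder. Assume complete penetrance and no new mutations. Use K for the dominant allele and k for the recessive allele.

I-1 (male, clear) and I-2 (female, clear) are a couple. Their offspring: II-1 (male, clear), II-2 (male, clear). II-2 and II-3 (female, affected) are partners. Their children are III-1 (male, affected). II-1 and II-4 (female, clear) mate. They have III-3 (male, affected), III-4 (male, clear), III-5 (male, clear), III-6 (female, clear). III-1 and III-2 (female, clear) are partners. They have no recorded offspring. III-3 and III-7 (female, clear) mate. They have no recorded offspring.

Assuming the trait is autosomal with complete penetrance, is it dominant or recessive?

II-1 and II-4 are both clear yet have an affected child III-3. Under dominance, an affected child requires at least one affected parent, so the trait cannot be dominant.

recessive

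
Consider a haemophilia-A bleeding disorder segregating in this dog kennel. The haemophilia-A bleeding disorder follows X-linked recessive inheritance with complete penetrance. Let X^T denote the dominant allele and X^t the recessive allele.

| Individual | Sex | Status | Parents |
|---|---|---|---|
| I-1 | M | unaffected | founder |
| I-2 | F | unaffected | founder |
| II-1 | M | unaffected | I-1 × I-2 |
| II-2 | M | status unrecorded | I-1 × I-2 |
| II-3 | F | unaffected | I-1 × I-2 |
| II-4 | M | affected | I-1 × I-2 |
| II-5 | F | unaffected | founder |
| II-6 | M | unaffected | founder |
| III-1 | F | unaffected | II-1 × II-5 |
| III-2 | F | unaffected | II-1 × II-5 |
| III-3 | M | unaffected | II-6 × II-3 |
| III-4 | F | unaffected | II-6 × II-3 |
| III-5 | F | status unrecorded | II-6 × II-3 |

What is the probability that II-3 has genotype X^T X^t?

1/3

I-1 is unaffected, so I-1 is X^T Y.
I-2 is unaffected so carries T and passed t to II-4 (X^t Y), so I-2 is X^T X^t.
Their cross gives offspring ratios 1/2 X^T X^T : 1/2 X^T X^t. Conditioning on II-3 being unaffected, P(X^T X^t) = 1/2 / 1 = 1/2 before taking II-3's own offspring into account.
II-6 is unaffected, so II-6 is X^T Y.
Now use II-3's offspring. Probability of each recorded status — unaffected son III-3: 1/2 if II-3 is X^T X^t, 1 if X^T X^T. (III-4, III-5: equally likely either way, so uninformative.)
Bayes: P(X^T X^t) = 1/2·1/2 / (1/2·1/2 + 1/2·1) = 1/3.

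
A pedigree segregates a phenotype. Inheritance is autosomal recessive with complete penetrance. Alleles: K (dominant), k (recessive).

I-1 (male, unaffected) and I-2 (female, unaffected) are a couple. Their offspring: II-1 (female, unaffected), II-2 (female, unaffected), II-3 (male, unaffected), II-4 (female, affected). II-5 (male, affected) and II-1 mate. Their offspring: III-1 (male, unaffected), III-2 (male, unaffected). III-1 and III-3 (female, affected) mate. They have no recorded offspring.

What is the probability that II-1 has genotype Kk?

1/3

I-1 is unaffected so carries K and passed k to II-4 (kk), so I-1 is Kk.
I-2 is unaffected so carries K and passed k to II-4 (kk), so I-2 is Kk.
Their cross gives offspring ratios 1/4 KK : 1/2 Kk : 1/4 kk. Conditioning on II-1 being unaffected, P(Kk) = 1/2 / 3/4 = 2/3 before taking II-1's own offspring into account.
II-5 is affected, so II-5 is kk.
Now use II-1's offspring. Probability of each recorded status — unaffected son III-1: 1/2 if II-1 is Kk, 1 if KK; unaffected son III-2: 1/2 if II-1 is Kk, 1 if KK.
Bayes: P(Kk) = 2/3·1/4 / (2/3·1/4 + 1/3·1) = 1/3.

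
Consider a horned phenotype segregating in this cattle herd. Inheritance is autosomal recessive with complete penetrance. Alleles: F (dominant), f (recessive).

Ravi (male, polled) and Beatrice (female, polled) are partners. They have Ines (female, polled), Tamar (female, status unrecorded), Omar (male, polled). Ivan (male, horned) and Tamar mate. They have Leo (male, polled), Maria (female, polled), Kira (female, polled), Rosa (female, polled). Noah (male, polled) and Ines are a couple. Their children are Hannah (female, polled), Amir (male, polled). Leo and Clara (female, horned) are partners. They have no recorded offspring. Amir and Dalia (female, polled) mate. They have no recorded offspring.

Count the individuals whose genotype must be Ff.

Obligate heterozygotes: Leo is polled so carries F and received f from Ivan (ff), so Leo is Ff; Maria is polled so carries F and received f from Ivan (ff), so Maria is Ff; Kira is polled so carries F and received f from Ivan (ff), so Kira is Ff; Rosa is polled so carries F and received f from Ivan (ff), so Rosa is Ff.
Every other individual is either homozygous by phenotype or has at least one consistent homozygous assignment, so the count is 4.

4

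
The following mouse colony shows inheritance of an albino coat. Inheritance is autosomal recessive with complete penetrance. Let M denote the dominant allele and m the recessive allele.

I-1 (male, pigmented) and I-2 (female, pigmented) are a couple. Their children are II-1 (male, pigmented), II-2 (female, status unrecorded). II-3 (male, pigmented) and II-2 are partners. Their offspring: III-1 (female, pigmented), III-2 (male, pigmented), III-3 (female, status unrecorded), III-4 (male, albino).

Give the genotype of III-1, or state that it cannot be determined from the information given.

III-1's phenotype allows MM or Mm, and no parent or child forces a single allele at both positions; consistent genotype assignments exist with III-1 as MM or Mm.

cannot be determined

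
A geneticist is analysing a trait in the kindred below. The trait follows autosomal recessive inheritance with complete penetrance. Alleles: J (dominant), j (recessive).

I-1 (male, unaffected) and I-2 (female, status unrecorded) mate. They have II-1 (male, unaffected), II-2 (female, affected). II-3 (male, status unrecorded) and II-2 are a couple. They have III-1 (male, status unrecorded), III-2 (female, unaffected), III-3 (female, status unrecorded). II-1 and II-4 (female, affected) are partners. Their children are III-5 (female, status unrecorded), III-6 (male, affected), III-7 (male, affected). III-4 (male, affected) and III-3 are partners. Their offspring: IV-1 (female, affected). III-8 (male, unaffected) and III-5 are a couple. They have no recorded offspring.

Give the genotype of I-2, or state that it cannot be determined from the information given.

I-2's phenotype is unrecorded, and no parent or child forces a single allele at both positions; consistent genotype assignments exist with I-2 as Jj or jj.

cannot be determined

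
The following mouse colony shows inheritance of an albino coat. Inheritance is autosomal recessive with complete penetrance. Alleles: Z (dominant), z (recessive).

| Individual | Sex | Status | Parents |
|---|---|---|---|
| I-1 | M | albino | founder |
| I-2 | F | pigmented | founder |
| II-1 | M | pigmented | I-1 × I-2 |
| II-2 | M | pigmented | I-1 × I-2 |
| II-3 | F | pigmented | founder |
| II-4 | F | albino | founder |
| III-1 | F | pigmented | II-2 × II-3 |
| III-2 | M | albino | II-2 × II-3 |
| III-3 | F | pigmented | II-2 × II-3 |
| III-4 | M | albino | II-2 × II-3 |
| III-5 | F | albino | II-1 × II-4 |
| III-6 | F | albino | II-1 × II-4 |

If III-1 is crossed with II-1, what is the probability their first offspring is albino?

1/6

II-2 is pigmented so carries Z and received z from I-1 (zz), so II-2 is Zz.
II-3 is pigmented so carries Z and passed z to III-2 (zz), so II-3 is Zz.
III-1 is a pigmented offspring of II-2 (Zz) × II-3 (Zz), whose cross gives 1/4 ZZ : 1/2 Zz : 1/4 zz; conditioning on being pigmented, III-1 is ZZ with probability 1/3, Zz with probability 2/3.
II-1 is pigmented so carries Z and received z from I-1 (zz), so II-1 is Zz.
Summing over parental genotype combinations, P(offspring is albino) = 2/3·1/4 = 1/6.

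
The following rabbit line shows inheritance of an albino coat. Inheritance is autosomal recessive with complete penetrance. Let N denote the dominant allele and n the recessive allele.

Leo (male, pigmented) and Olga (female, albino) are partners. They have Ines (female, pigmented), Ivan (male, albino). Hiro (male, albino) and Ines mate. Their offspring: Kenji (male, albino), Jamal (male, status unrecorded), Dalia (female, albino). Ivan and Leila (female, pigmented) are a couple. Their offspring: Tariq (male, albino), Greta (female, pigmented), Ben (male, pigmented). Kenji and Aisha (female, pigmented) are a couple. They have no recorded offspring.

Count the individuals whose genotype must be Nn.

Obligate heterozygotes: Leo is pigmented so carries N and passed n to Ivan (nn), so Leo is Nn; Ines is pigmented so carries N and received n from Olga (nn), so Ines is Nn; Leila is pigmented so carries N and passed n to Tariq (nn), so Leila is Nn; Greta is pigmented so carries N and received n from Ivan (nn), so Greta is Nn; Ben is pigmented so carries N and received n from Ivan (nn), so Ben is Nn.
Every other individual is either homozygous by phenotype or has at least one consistent homozygous assignment, so the count is 5.

5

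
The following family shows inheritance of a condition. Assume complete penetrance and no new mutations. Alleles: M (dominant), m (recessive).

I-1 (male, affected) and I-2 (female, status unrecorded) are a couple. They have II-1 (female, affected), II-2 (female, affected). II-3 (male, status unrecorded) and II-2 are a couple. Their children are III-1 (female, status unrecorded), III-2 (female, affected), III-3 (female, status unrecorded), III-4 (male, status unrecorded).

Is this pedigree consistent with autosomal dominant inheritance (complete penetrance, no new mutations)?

A consistent assignment under autosomal dominant exists: I-1 MM, I-2 MM, II-1 MM, II-2 MM, II-3 MM, III-1 MM, III-2 MM, III-3 MM, III-4 MM.
In this assignment every recorded phenotype matches its genotype and every non-founder's genotype is obtainable from its parents' genotypes, so the pedigree is consistent.

Yes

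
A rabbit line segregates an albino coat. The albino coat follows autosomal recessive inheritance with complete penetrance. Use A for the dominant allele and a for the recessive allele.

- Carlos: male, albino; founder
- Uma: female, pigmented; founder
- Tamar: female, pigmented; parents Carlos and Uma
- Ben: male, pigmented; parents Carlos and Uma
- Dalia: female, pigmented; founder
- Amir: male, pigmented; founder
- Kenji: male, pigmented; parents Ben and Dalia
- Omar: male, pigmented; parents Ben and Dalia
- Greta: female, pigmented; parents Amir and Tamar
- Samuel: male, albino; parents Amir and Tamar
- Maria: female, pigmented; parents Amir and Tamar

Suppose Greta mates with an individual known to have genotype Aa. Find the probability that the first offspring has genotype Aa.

1/2

Amir is pigmented so carries A and passed a to Samuel (aa), so Amir is Aa.
Tamar is pigmented so carries A and received a from Carlos (aa), so Tamar is Aa.
Greta is a pigmented offspring of Amir (Aa) × Tamar (Aa), whose cross gives 1/4 AA : 1/2 Aa : 1/4 aa; conditioning on being pigmented, Greta is AA with probability 1/3, Aa with probability 2/3.
Summing over parental genotype combinations, P(offspring has genotype Aa) = 1/3·1/2 + 2/3·1/2 = 1/2.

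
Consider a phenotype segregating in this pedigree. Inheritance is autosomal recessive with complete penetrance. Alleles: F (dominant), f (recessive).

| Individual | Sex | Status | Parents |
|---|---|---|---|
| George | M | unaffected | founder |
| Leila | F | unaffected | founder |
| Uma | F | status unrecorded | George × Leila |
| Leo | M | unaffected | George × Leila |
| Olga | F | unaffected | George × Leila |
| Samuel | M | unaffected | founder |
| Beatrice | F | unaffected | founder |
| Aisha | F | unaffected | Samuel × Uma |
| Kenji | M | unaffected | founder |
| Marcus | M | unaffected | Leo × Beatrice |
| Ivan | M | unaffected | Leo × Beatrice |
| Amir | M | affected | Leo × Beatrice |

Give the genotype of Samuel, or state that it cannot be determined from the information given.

Samuel's phenotype allows FF or Ff, and no parent or child forces a single allele at both positions; consistent genotype assignments exist with Samuel as FF or Ff.

cannot be determined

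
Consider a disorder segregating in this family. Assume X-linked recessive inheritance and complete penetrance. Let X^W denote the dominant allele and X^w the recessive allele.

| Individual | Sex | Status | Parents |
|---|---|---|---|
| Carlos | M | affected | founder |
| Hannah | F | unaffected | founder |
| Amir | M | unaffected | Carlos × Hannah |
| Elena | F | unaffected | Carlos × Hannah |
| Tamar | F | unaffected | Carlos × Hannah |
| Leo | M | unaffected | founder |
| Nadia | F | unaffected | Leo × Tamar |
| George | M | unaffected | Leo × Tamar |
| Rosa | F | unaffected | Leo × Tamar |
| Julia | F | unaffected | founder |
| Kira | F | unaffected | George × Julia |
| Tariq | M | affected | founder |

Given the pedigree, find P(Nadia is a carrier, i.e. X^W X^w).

Leo is unaffected, so Leo is X^W Y.
Tamar is unaffected so carries W and received w from Carlos (X^w Y), so Tamar is X^W X^w.
Their cross gives offspring ratios 1/2 X^W X^W : 1/2 X^W X^w. Conditioning on Nadia being unaffected, P(X^W X^w) = 1/2 / 1 = 1/2.

1/2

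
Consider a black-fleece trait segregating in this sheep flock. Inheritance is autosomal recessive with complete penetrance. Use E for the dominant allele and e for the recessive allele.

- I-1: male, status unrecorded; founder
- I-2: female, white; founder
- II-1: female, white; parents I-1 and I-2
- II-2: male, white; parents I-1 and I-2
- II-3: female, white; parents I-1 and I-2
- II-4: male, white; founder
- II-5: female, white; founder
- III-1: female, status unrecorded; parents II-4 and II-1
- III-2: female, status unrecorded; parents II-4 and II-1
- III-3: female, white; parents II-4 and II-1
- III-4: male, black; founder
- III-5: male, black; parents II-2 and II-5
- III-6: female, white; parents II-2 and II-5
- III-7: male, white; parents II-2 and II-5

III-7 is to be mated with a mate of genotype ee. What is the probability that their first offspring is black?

1/3

II-2 is white so carries E and passed e to III-5 (ee), so II-2 is Ee.
II-5 is white so carries E and passed e to III-5 (ee), so II-5 is Ee.
III-7 is a white offspring of II-2 (Ee) × II-5 (Ee), whose cross gives 1/4 EE : 1/2 Ee : 1/4 ee; conditioning on being white, III-7 is EE with probability 1/3, Ee with probability 2/3.
Summing over parental genotype combinations, P(offspring is black) = 2/3·1/2 = 1/3.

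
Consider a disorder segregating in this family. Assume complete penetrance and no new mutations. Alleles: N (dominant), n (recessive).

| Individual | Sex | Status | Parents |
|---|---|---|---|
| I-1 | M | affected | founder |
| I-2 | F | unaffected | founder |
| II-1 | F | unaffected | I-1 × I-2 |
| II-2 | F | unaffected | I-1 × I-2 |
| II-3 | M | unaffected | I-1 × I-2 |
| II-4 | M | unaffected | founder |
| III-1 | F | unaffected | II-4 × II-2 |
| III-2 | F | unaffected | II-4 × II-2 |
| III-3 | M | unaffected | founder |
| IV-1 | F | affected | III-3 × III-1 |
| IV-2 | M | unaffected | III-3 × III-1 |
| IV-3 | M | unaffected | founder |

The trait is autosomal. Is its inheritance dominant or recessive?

III-3 and III-1 are both unaffected yet have an affected child IV-1. Under dominance, an affected child requires at least one affected parent, so the trait cannot be dominant.

recessive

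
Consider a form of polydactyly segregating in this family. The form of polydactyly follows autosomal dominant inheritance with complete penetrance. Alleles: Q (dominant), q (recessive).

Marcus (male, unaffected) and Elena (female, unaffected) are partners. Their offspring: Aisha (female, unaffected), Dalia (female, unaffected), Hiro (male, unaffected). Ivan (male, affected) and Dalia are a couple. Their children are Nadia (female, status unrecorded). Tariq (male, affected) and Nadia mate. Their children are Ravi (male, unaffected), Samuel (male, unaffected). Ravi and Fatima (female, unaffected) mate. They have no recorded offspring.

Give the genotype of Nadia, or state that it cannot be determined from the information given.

Nadia's phenotype is unrecorded, and no parent or child forces a single allele at both positions; consistent genotype assignments exist with Nadia as Qq or qq.

cannot be determined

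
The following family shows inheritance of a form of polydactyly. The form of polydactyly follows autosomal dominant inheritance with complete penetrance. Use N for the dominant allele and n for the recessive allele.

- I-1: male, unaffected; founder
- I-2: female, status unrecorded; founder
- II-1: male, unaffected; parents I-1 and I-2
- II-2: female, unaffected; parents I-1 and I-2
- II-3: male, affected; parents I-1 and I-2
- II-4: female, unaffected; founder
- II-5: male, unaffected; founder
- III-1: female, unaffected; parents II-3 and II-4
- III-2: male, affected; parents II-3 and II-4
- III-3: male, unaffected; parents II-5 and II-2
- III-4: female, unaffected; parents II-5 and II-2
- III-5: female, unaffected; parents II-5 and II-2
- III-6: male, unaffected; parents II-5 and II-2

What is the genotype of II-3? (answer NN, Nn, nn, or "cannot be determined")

From phenotype alone, II-3 is NN or Nn.
II-3 is affected so carries N and received n from I-1 (nn), so II-3 is Nn.

Nn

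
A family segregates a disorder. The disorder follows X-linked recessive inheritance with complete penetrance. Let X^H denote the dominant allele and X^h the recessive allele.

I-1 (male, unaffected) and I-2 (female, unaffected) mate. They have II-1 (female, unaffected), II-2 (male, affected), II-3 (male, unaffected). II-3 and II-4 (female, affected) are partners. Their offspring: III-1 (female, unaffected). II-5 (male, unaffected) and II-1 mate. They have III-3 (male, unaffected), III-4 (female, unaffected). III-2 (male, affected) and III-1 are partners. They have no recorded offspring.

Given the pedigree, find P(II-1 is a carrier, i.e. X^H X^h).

I-1 is unaffected, so I-1 is X^H Y.
I-2 is unaffected so carries H and passed h to II-2 (X^h Y), so I-2 is X^H X^h.
Their cross gives offspring ratios 1/2 X^H X^H : 1/2 X^H X^h. Conditioning on II-1 being unaffected, P(X^H X^h) = 1/2 / 1 = 1/2 before taking II-1's own offspring into account.
II-5 is unaffected, so II-5 is X^H Y.
Now use II-1's offspring. Probability of each recorded status — unaffected son III-3: 1/2 if II-1 is X^H X^h, 1 if X^H X^H. (III-4: equally likely either way, so uninformative.)
Bayes: P(X^H X^h) = 1/2·1/2 / (1/2·1/2 + 1/2·1) = 1/3.

1/3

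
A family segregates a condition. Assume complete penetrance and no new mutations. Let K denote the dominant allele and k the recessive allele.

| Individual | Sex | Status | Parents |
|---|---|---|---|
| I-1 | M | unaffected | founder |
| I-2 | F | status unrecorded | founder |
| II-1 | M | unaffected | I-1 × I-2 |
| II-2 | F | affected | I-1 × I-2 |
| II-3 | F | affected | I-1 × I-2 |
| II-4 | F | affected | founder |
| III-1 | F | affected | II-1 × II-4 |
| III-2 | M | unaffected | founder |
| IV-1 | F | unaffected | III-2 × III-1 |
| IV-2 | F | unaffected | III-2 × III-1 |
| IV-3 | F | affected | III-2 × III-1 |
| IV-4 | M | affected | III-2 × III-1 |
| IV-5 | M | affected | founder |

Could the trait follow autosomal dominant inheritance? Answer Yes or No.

Yes

A consistent assignment under autosomal dominant exists: I-1 kk, I-2 Kk, II-1 kk, II-2 Kk, II-3 Kk, II-4 KK, III-1 Kk, III-2 kk, IV-1 kk, IV-2 kk, IV-3 Kk, IV-4 Kk, IV-5 KK.
In this assignment every recorded phenotype matches its genotype and every non-founder's genotype is obtainable from its parents' genotypes, so the pedigree is consistent.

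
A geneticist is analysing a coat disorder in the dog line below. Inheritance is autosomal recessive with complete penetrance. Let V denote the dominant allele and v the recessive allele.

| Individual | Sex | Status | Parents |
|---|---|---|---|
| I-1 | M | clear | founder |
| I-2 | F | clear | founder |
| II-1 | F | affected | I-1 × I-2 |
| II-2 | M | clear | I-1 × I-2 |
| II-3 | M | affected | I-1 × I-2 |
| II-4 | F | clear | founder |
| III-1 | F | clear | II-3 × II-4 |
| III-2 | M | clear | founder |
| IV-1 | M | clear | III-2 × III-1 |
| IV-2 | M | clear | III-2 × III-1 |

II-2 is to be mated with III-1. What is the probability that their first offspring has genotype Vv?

1/2

I-1 is clear so carries V and passed v to II-1 (vv), so I-1 is Vv.
I-2 is clear so carries V and passed v to II-1 (vv), so I-2 is Vv.
II-2 is a clear offspring of I-1 (Vv) × I-2 (Vv), whose cross gives 1/4 VV : 1/2 Vv : 1/4 vv; conditioning on being clear, II-2 is VV with probability 1/3, Vv with probability 2/3.
III-1 is clear so carries V and received v from II-3 (vv), so III-1 is Vv.
Summing over parental genotype combinations, P(offspring has genotype Vv) = 1/3·1/2 + 2/3·1/2 = 1/2.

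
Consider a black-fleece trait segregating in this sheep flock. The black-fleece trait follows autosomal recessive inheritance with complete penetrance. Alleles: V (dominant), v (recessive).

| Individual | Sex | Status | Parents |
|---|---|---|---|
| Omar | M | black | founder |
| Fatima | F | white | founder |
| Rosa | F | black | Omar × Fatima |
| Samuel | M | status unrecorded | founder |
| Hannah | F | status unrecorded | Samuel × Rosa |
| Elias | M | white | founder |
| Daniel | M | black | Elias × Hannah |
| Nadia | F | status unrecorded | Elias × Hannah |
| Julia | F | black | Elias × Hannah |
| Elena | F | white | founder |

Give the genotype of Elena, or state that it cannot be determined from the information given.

cannot be determined

Elena's phenotype allows VV or Vv, and no parent or child forces a single allele at both positions; consistent genotype assignments exist with Elena as VV or Vv.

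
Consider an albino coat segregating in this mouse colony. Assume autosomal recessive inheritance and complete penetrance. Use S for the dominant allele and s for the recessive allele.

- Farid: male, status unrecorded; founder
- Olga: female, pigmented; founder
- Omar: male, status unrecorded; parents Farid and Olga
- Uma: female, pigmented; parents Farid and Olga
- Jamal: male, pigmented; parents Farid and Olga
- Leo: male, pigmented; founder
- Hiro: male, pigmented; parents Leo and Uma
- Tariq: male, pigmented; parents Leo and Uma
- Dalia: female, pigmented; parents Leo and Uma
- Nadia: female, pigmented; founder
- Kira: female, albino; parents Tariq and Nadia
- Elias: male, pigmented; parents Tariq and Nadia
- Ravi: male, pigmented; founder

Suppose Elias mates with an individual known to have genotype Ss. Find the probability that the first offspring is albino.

1/6

Tariq is pigmented so carries S and passed s to Kira (ss), so Tariq is Ss.
Nadia is pigmented so carries S and passed s to Kira (ss), so Nadia is Ss.
Elias is a pigmented offspring of Tariq (Ss) × Nadia (Ss), whose cross gives 1/4 SS : 1/2 Ss : 1/4 ss; conditioning on being pigmented, Elias is SS with probability 1/3, Ss with probability 2/3.
Summing over parental genotype combinations, P(offspring is albino) = 2/3·1/4 = 1/6.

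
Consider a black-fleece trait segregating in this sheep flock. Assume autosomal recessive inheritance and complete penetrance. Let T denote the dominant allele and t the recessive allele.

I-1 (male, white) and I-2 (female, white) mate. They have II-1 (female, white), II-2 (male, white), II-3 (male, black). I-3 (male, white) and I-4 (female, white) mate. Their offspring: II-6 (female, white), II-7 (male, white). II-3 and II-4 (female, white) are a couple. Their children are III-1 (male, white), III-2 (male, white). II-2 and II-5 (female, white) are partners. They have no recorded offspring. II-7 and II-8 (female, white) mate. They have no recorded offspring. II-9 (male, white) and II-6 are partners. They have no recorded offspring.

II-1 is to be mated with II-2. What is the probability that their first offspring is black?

I-1 is white so carries T and passed t to II-3 (tt), so I-1 is Tt.
I-2 is white so carries T and passed t to II-3 (tt), so I-2 is Tt.
II-1 is a white offspring of I-1 (Tt) × I-2 (Tt), whose cross gives 1/4 TT : 1/2 Tt : 1/4 tt; conditioning on being white, II-1 is TT with probability 1/3, Tt with probability 2/3.
II-2 is a white offspring of I-1 (Tt) × I-2 (Tt), whose cross gives 1/4 TT : 1/2 Tt : 1/4 tt; conditioning on being white, II-2 is TT with probability 1/3, Tt with probability 2/3.
Summing over parental genotype combinations, P(offspring is black) = 4/9·1/4 = 1/9.

1/9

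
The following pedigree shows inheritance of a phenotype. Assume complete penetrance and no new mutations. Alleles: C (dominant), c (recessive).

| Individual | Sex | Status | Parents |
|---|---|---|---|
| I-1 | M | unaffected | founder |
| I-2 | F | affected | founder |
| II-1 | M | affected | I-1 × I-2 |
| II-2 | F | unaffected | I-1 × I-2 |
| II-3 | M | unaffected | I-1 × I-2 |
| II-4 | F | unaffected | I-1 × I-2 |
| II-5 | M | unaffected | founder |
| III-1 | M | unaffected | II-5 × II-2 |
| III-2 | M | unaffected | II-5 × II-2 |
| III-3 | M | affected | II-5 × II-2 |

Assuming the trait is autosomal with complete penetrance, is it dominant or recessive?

II-5 and II-2 are both unaffected yet have an affected child III-3. Under dominance, an affected child requires at least one affected parent, so the trait cannot be dominant.

recessive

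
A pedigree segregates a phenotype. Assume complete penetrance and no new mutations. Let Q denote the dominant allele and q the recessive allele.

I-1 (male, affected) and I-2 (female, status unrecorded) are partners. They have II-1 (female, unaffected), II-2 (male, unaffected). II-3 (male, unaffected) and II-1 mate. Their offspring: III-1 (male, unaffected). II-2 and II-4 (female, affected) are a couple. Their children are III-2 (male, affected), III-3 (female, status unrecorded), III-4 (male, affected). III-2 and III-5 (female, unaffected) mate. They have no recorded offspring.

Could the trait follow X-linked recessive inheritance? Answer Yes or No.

Yes

A consistent assignment under X-linked recessive exists: I-1 X^q Y, I-2 X^Q X^Q, II-1 X^Q X^q, II-2 X^Q Y, II-3 X^Q Y, II-4 X^q X^q, III-1 X^Q Y, III-2 X^q Y, III-3 X^Q X^q, III-4 X^q Y, III-5 X^Q X^Q.
In this assignment every recorded phenotype matches its genotype and every non-founder's genotype is obtainable from its parents' genotypes, so the pedigree is consistent.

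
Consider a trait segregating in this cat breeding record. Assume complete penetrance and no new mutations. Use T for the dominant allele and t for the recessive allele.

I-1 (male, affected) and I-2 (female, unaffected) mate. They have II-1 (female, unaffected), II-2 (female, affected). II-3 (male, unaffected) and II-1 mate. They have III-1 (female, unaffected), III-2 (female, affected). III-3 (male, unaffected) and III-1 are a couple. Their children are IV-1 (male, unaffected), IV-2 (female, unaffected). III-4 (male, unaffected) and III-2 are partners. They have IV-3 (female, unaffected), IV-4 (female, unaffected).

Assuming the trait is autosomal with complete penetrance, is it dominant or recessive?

recessive

II-3 and II-1 are both unaffected yet have an affected child III-2. Under dominance, an affected child requires at least one affected parent, so the trait cannot be dominant.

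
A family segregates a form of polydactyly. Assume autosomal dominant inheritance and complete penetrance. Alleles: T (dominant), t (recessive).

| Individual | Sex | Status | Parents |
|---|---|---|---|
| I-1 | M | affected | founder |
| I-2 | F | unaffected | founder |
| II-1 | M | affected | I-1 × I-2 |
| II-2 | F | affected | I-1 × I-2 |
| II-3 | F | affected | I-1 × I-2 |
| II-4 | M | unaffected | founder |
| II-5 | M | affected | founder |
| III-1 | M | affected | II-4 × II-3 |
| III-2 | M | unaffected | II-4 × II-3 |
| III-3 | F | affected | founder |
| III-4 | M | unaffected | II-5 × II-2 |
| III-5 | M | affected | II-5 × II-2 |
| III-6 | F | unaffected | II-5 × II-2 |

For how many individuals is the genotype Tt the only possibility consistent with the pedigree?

Obligate heterozygotes: II-1 is affected so carries T and received t from I-2 (tt), so II-1 is Tt; II-2 is affected so carries T and received t from I-2 (tt), so II-2 is Tt; II-3 is affected so carries T and received t from I-2 (tt), so II-3 is Tt; II-5 is affected so carries T and passed t to III-4 (tt), so II-5 is Tt; III-1 is affected so carries T and received t from II-4 (tt), so III-1 is Tt.
Every other individual is either homozygous by phenotype or has at least one consistent homozygous assignment, so the count is 5.

5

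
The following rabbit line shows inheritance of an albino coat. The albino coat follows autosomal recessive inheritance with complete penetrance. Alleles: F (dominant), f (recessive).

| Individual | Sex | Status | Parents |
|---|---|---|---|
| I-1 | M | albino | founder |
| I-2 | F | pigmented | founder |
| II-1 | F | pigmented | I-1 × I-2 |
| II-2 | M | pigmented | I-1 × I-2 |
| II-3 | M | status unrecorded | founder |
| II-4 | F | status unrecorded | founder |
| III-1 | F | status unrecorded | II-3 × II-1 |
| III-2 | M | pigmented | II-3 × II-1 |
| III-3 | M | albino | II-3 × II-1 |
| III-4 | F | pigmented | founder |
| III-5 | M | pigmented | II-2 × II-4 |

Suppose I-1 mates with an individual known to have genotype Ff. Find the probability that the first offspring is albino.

I-1 is albino, so I-1 is ff.
The cross gives 1/2 Ff : 1/2 ff, so P(offspring is albino) = 1/2.

1/2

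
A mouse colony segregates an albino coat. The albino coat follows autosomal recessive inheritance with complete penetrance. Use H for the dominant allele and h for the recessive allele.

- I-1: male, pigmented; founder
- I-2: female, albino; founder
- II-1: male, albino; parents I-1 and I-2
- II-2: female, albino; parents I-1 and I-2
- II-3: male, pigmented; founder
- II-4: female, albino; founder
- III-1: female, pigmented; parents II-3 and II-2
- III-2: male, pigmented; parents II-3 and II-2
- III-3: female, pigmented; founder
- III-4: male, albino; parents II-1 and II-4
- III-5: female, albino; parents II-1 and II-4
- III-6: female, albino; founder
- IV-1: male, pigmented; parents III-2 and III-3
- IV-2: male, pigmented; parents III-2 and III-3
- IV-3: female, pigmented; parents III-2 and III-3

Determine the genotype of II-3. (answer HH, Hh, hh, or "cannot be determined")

cannot be determined

II-3's phenotype allows HH or Hh, and no parent or child forces a single allele at both positions; consistent genotype assignments exist with II-3 as HH or Hh.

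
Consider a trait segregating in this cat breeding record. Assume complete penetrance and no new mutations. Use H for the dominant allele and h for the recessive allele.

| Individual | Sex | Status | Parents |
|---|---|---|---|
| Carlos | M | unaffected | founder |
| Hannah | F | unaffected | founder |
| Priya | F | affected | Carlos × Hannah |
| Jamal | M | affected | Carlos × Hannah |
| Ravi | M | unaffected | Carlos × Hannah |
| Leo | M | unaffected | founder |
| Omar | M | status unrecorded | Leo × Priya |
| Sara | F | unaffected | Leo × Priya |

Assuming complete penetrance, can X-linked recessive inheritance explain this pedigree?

Under X-linked recessive, Priya (affected, female) cannot arise from Carlos (unaffected) × Hannah (unaffected).

No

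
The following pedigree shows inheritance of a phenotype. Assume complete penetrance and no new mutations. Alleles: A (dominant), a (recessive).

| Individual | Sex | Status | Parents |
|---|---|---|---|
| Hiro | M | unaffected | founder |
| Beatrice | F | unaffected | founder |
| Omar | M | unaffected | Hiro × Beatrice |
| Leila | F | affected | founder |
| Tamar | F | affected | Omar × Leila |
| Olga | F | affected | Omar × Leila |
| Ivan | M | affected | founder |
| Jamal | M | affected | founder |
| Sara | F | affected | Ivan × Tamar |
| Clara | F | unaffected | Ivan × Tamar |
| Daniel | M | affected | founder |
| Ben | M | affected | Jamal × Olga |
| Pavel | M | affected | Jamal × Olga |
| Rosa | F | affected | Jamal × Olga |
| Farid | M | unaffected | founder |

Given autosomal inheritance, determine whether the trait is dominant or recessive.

dominant

Ivan and Tamar are both affected yet have an unaffected child Clara. Under a recessive model two affected parents are homozygous and every child would be affected, so the trait cannot be recessive.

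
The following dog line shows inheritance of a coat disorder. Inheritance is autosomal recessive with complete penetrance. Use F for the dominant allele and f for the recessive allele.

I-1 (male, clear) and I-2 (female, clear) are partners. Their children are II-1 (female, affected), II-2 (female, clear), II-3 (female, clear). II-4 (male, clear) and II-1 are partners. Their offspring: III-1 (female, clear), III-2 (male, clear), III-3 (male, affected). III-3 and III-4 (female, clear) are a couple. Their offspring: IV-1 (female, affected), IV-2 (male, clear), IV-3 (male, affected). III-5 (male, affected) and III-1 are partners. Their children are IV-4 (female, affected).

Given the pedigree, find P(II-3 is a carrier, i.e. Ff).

2/3

I-1 is clear so carries F and passed f to II-1 (ff), so I-1 is Ff.
I-2 is clear so carries F and passed f to II-1 (ff), so I-2 is Ff.
Their cross gives offspring ratios 1/4 FF : 1/2 Ff : 1/4 ff. Conditioning on II-3 being clear, P(Ff) = 1/2 / 3/4 = 2/3.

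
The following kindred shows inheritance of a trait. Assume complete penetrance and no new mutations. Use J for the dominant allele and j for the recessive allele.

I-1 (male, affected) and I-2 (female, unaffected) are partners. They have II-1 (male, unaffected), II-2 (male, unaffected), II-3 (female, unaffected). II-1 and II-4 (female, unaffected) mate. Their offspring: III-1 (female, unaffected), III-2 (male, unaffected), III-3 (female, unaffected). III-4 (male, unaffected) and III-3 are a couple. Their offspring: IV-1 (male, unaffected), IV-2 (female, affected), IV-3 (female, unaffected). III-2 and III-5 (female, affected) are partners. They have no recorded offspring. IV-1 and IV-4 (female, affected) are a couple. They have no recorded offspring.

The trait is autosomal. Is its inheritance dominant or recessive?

recessive

III-4 and III-3 are both unaffected yet have an affected child IV-2. Under dominance, an affected child requires at least one affected parent, so the trait cannot be dominant.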